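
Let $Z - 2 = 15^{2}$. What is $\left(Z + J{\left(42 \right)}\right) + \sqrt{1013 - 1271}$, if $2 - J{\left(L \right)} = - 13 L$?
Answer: $775 + i \sqrt{258} \approx 775.0 + 16.062 i$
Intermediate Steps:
$Z = 227$ ($Z = 2 + 15^{2} = 2 + 225 = 227$)
$J{\left(L \right)} = 2 + 13 L$ ($J{\left(L \right)} = 2 - - 13 L = 2 + 13 L$)
$\left(Z + J{\left(42 \right)}\right) + \sqrt{1013 - 1271} = \left(227 + \left(2 + 13 \cdot 42\right)\right) + \sqrt{1013 - 1271} = \left(227 + \left(2 + 546\right)\right) + \sqrt{-258} = \left(227 + 548\right) + i \sqrt{258} = 775 + i \sqrt{258}$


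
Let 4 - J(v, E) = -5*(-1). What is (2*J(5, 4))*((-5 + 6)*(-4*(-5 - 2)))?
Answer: -56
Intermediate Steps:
J(v, E) = -1 (J(v, E) = 4 - (-5)*(-1) = 4 - 1*5 = 4 - 5 = -1)
(2*J(5, 4))*((-5 + 6)*(-4*(-5 - 2))) = (2*(-1))*((-5 + 6)*(-4*(-5 - 2))) = -2*(-4*(-7)) = -2*28 = -56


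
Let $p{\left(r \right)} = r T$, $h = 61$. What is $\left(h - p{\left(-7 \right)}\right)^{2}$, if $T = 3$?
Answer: $6724$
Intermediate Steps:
$p{\left(r \right)} = 3 r$ ($p{\left(r \right)} = r 3 = 3 r$)
$\left(h - p{\left(-7 \right)}\right)^{2} = \left(61 - 3 \left(-7\right)\right)^{2} = \left(61 - -21\right)^{2} = \left(61 + 21\right)^{2} = 82^{2} = 6724$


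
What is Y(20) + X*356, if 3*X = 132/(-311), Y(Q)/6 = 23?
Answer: 27254/311 ≈ 87.633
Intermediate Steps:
Y(Q) = 138 (Y(Q) = 6*23 = 138)
X = -44/311 (X = (132/(-311))/3 = (132*(-1/311))/3 = (1/3)*(-132/311) = -44/311 ≈ -0.14148)
Y(20) + X*356 = 138 - 44/311*356 = 138 - 15664/311 = 27254/311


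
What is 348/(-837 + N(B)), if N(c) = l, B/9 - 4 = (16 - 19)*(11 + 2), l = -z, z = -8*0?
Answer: -116/279 ≈ -0.41577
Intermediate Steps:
z = 0
l = 0 (l = -1*0 = 0)
B = -315 (B = 36 + 9*((16 - 19)*(11 + 2)) = 36 + 9*(-3*13) = 36 + 9*(-39) = 36 - 351 = -315)
N(c) = 0
348/(-837 + N(B)) = 348/(-837 + 0) = 348/(-837) = -1/837*348 = -116/279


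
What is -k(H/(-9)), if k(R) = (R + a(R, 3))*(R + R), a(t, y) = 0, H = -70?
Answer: -9800/81 ≈ -120.99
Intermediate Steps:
k(R) = 2*R**2 (k(R) = (R + 0)*(R + R) = R*(2*R) = 2*R**2)
-k(H/(-9)) = -2*(-70/(-9))**2 = -2*(-70*(-1/9))**2 = -2*(70/9)**2 = -2*4900/81 = -1*9800/81 = -9800/81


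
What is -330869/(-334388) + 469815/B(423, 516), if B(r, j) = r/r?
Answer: 157100829089/334388 ≈ 4.6982e+5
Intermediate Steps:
B(r, j) = 1
-330869/(-334388) + 469815/B(423, 516) = -330869/(-334388) + 469815/1 = -330869*(-1/334388) + 469815*1 = 330869/334388 + 469815 = 157100829089/334388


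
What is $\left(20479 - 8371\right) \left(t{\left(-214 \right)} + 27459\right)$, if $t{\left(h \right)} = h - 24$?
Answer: $329591868$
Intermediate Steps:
$t{\left(h \right)} = -24 + h$
$\left(20479 - 8371\right) \left(t{\left(-214 \right)} + 27459\right) = \left(20479 - 8371\right) \left(\left(-24 - 214\right) + 27459\right) = 12108 \left(-238 + 27459\right) = 12108 \cdot 27221 = 329591868$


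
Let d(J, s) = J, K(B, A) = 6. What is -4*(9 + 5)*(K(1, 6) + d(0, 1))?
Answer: -336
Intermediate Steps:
-4*(9 + 5)*(K(1, 6) + d(0, 1)) = -4*(9 + 5)*(6 + 0) = -56*6 = -4*84 = -336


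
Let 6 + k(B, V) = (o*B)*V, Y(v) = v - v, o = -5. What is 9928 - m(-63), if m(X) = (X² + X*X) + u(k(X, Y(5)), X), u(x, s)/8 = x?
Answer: 2038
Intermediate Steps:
Y(v) = 0
k(B, V) = -6 - 5*B*V (k(B, V) = -6 + (-5*B)*V = -6 - 5*B*V)
u(x, s) = 8*x
m(X) = -48 + 2*X² (m(X) = (X² + X*X) + 8*(-6 - 5*X*0) = (X² + X²) + 8*(-6 + 0) = 2*X² + 8*(-6) = 2*X² - 48 = -48 + 2*X²)
9928 - m(-63) = 9928 - (-48 + 2*(-63)²) = 9928 - (-48 + 2*3969) = 9928 - (-48 + 7938) = 9928 - 1*7890 = 9928 - 7890 = 2038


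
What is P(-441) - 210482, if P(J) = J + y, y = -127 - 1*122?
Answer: -211172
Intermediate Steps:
y = -249 (y = -127 - 122 = -249)
P(J) = -249 + J (P(J) = J - 249 = -249 + J)
P(-441) - 210482 = (-249 - 441) - 210482 = -690 - 210482 = -211172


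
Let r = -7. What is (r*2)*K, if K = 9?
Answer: -126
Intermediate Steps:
(r*2)*K = -7*2*9 = -14*9 = -126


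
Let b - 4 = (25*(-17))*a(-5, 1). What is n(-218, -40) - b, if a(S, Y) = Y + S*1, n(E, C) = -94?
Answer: -1798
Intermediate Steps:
a(S, Y) = S + Y (a(S, Y) = Y + S = S + Y)
b = 1704 (b = 4 + (25*(-17))*(-5 + 1) = 4 - 425*(-4) = 4 + 1700 = 1704)
n(-218, -40) - b = -94 - 1*1704 = -94 - 1704 = -1798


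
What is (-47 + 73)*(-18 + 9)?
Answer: -234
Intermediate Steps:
(-47 + 73)*(-18 + 9) = 26*(-9) = -234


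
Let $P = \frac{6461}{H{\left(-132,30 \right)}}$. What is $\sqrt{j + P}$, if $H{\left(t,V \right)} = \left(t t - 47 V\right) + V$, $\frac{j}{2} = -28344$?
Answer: $\frac{i \sqrt{74448728529}}{1146} \approx 238.09 i$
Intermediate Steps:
$j = -56688$ ($j = 2 \left(-28344\right) = -56688$)
$H{\left(t,V \right)} = t^{2} - 46 V$ ($H{\left(t,V \right)} = \left(t^{2} - 47 V\right) + V = t^{2} - 46 V$)
$P = \frac{923}{2292}$ ($P = \frac{6461}{\left(-132\right)^{2} - 1380} = \frac{6461}{17424 - 1380} = \frac{6461}{16044} = 6461 \cdot \frac{1}{16044} = \frac{923}{2292} \approx 0.40271$)
$\sqrt{j + P} = \sqrt{-56688 + \frac{923}{2292}} = \sqrt{- \frac{129927973}{2292}} = \frac{i \sqrt{74448728529}}{1146}$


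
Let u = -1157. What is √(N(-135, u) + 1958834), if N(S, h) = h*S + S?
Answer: √2114894 ≈ 1454.3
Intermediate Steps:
N(S, h) = S + S*h (N(S, h) = S*h + S = S + S*h)
√(N(-135, u) + 1958834) = √(-135*(1 - 1157) + 1958834) = √(-135*(-1156) + 1958834) = √(156060 + 1958834) = √2114894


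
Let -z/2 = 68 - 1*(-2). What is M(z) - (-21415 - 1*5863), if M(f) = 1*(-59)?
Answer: 27219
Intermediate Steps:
z = -140 (z = -2*(68 - 1*(-2)) = -2*(68 + 2) = -2*70 = -140)
M(f) = -59
M(z) - (-21415 - 1*5863) = -59 - (-21415 - 1*5863) = -59 - (-21415 - 5863) = -59 - 1*(-27278) = -59 + 27278 = 27219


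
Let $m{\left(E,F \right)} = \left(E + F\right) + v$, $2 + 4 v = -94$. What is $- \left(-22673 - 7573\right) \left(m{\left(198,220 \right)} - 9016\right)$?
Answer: $-260781012$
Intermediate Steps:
$v = -24$ ($v = - \frac{1}{2} + \frac{1}{4} \left(-94\right) = - \frac{1}{2} - \frac{47}{2} = -24$)
$m{\left(E,F \right)} = -24 + E + F$ ($m{\left(E,F \right)} = \left(E + F\right) - 24 = -24 + E + F$)
$- \left(-22673 - 7573\right) \left(m{\left(198,220 \right)} - 9016\right) = - \left(-22673 - 7573\right) \left(\left(-24 + 198 + 220\right) - 9016\right) = - \left(-30246\right) \left(394 - 9016\right) = - \left(-30246\right) \left(-8622\right) = \left(-1\right) 260781012 = -260781012$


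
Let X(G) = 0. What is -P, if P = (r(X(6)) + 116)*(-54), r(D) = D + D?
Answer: 6264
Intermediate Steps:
r(D) = 2*D
P = -6264 (P = (2*0 + 116)*(-54) = (0 + 116)*(-54) = 116*(-54) = -6264)
-P = -1*(-6264) = 6264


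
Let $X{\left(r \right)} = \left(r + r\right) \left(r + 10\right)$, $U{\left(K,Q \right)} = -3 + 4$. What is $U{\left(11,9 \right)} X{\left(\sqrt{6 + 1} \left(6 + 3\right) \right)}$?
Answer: $1134 + 180 \sqrt{7} \approx 1610.2$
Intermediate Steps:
$U{\left(K,Q \right)} = 1$
$X{\left(r \right)} = 2 r \left(10 + r\right)$
$U{\left(11,9 \right)} X{\left(\sqrt{6 + 1} \left(6 + 3\right) \right)} = 1 \cdot 2 \sqrt{6 + 1} \left(6 + 3\right) \left(10 + \sqrt{6 + 1} \left(6 + 3\right)\right) = 1 \cdot 2 \sqrt{7} \cdot 9 \left(10 + \sqrt{7} \cdot 9\right) = 1 \cdot 2 \cdot 9 \sqrt{7} \left(10 + 9 \sqrt{7}\right) = 1 \cdot 18 \sqrt{7} \left(10 + 9 \sqrt{7}\right) = 18 \sqrt{7} \left(10 + 9 \sqrt{7}\right)$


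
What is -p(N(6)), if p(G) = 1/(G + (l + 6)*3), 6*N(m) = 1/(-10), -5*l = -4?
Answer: -60/1223 ≈ -0.049060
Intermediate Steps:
l = ⅘ (l = -⅕*(-4) = ⅘ ≈ 0.80000)
N(m) = -1/60 (N(m) = (⅙)/(-10) = (⅙)*(-⅒) = -1/60)
p(G) = 1/(102/5 + G) (p(G) = 1/(G + (⅘ + 6)*3) = 1/(G + (34/5)*3) = 1/(G + 102/5) = 1/(102/5 + G))
-p(N(6)) = -5/(102 + 5*(-1/60)) = -5/(102 - 1/12) = -5/1223/12 = -5*12/1223 = -1*60/1223 = -60/1223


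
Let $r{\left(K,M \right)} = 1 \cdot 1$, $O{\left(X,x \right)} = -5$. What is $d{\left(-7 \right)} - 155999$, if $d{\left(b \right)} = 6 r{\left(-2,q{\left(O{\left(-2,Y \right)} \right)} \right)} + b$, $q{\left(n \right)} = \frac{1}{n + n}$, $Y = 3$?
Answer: $-156000$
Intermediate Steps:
$q{\left(n \right)} = \frac{1}{2 n}$
$r{\left(K,M \right)} = 1$
$d{\left(b \right)} = 6 + b$ ($d{\left(b \right)} = 6 \cdot 1 + b = 6 + b$)
$d{\left(-7 \right)} - 155999 = \left(6 - 7\right) - 155999 = -1 - 155999 = -156000$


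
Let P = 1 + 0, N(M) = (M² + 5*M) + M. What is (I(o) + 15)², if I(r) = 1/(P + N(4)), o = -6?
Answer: 379456/1681 ≈ 225.73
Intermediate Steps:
N(M) = M² + 6*M
P = 1
I(r) = 1/41 (I(r) = 1/(1 + 4*(6 + 4)) = 1/(1 + 4*10) = 1/(1 + 40) = 1/41)
(I(o) + 15)² = (1/41 + 15)² = (616/41)² = 379456/1681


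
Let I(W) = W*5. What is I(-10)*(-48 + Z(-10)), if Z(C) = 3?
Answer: 2250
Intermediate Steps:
I(W) = 5*W
I(-10)*(-48 + Z(-10)) = (5*(-10))*(-48 + 3) = -50*(-45) = 2250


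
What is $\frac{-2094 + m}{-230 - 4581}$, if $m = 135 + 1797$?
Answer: $\frac{162}{4811} \approx 0.033673$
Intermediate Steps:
$m = 1932$
$\frac{-2094 + m}{-230 - 4581} = \frac{-2094 + 1932}{-230 - 4581} = - \frac{162}{-4811} = \left(-162\right) \left(- \frac{1}{4811}\right) = \frac{162}{4811}$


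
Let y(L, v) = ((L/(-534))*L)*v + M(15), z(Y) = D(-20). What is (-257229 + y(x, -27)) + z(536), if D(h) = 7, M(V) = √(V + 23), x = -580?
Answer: -21378958/89 + √38 ≈ -2.4021e+5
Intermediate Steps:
M(V) = √(23 + V)
z(Y) = 7
y(L, v) = √38 - v*L²/534 (y(L, v) = ((L/(-534))*L)*v + √(23 + 15) = ((L*(-1/534))*L)*v + √38 = ((-L/534)*L)*v + √38 = (-L²/534)*v + √38 = -v*L²/534 + √38 = √38 - v*L²/534)
(-257229 + y(x, -27)) + z(536) = (-257229 + (√38 - 1/534*(-27)*(-580)²)) + 7 = (-257229 + (√38 - 1/534*(-27)*336400)) + 7 = (-257229 + (√38 + 1513800/89)) + 7 = (-257229 + (1513800/89 + √38)) + 7 = (-21379581/89 + √38) + 7 = -21378958/89 + √38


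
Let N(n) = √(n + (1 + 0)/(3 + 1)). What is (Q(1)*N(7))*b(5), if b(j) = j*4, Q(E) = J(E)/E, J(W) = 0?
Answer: 0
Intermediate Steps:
Q(E) = 0 (Q(E) = 0/E = 0)
b(j) = 4*j
N(n) = √(¼ + n) (N(n) = √(n + 1/4) = √(n + 1*(¼)) = √(n + ¼) = √(¼ + n))
(Q(1)*N(7))*b(5) = (0*(√(1 + 4*7)/2))*(4*5) = (0*(√(1 + 28)/2))*20 = (0*(√29/2))*20 = 0*20 = 0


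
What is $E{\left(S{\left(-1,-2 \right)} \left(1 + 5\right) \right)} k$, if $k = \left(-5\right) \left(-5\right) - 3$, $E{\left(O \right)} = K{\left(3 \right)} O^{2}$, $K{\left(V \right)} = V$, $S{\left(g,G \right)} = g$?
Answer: $2376$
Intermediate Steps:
$E{\left(O \right)} = 3 O^{2}$
$k = 22$ ($k = 25 - 3 = 22$)
$E{\left(S{\left(-1,-2 \right)} \left(1 + 5\right) \right)} k = 3 \left(- (1 + 5)\right)^{2} \cdot 22 = 3 \left(\left(-1\right) 6\right)^{2} \cdot 22 = 3 \left(-6\right)^{2} \cdot 22 = 3 \cdot 36 \cdot 22 = 108 \cdot 22 = 2376$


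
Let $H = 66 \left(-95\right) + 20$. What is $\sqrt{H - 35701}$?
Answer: $i \sqrt{41951} \approx 204.82 i$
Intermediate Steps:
$H = -6250$ ($H = -6270 + 20 = -6250$)
$\sqrt{H - 35701} = \sqrt{-6250 - 35701} = \sqrt{-41951} = i \sqrt{41951}$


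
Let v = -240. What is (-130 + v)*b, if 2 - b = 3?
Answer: 370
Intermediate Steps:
b = -1 (b = 2 - 1*3 = 2 - 3 = -1)
(-130 + v)*b = (-130 - 240)*(-1) = -370*(-1) = 370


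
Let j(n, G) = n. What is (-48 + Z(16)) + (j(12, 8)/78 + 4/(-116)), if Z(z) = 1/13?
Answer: -18022/377 ≈ -47.804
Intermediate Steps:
Z(z) = 1/13
(-48 + Z(16)) + (j(12, 8)/78 + 4/(-116)) = (-48 + 1/13) + (12/78 + 4/(-116)) = -623/13 + (12*(1/78) + 4*(-1/116)) = -623/13 + (2/13 - 1/29) = -623/13 + 45/377 = -18022/377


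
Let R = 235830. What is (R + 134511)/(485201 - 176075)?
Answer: 123447/103042 ≈ 1.1980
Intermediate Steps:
(R + 134511)/(485201 - 176075) = (235830 + 134511)/(485201 - 176075) = 370341/309126 = 370341*(1/309126) = 123447/103042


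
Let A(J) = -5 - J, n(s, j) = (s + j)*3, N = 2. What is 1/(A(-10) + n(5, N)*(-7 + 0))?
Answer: -1/142 ≈ -0.0070423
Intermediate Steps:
n(s, j) = 3*j + 3*s (n(s, j) = (j + s)*3 = 3*j + 3*s)
1/(A(-10) + n(5, N)*(-7 + 0)) = 1/((-5 - 1*(-10)) + (3*2 + 3*5)*(-7 + 0)) = 1/((-5 + 10) + (6 + 15)*(-7)) = 1/(5 + 21*(-7)) = 1/(5 - 147) = 1/(-142) = -1/142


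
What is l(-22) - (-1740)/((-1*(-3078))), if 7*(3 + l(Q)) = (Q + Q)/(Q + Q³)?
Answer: -4239329/1741635 ≈ -2.4341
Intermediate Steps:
l(Q) = -3 + 2*Q/(7*(Q + Q³)) (l(Q) = -3 + ((Q + Q)/(Q + Q³))/7 = -3 + ((2*Q)/(Q + Q³))/7 = -3 + (2*Q/(Q + Q³))/7 = -3 + 2*Q/(7*(Q + Q³)))
l(-22) - (-1740)/((-1*(-3078))) = (-19 - 21*(-22)²)/(7*(1 + (-22)²)) - (-1740)/((-1*(-3078))) = (-19 - 21*484)/(7*(1 + 484)) - (-1740)/3078 = (⅐)*(-19 - 10164)/485 - (-1740)/3078 = (⅐)*(1/485)*(-10183) - 1*(-290/513) = -10183/3395 + 290/513 = -4239329/1741635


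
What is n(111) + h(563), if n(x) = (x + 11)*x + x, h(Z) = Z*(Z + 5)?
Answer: 333437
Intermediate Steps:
h(Z) = Z*(5 + Z)
n(x) = x + x*(11 + x) (n(x) = (11 + x)*x + x = x*(11 + x) + x = x + x*(11 + x))
n(111) + h(563) = 111*(12 + 111) + 563*(5 + 563) = 111*123 + 563*568 = 13653 + 319784 = 333437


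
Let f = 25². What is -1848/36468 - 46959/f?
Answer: -142804651/1899375 ≈ -75.185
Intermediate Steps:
f = 625
-1848/36468 - 46959/f = -1848/36468 - 46959/625 = -1848*1/36468 - 46959*1/625 = -154/3039 - 46959/625 = -142804651/1899375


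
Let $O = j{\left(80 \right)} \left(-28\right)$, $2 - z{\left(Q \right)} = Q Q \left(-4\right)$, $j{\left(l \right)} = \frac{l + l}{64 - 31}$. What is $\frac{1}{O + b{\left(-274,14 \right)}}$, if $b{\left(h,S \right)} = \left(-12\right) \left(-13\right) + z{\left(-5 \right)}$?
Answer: $\frac{33}{4034} \approx 0.0081805$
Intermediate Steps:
$j{\left(l \right)} = \frac{2 l}{33}$
$z{\left(Q \right)} = 2 + 4 Q^{2}$ ($z{\left(Q \right)} = 2 - Q Q \left(-4\right) = 2 - Q^{2} \left(-4\right) = 2 - - 4 Q^{2} = 2 + 4 Q^{2}$)
$b{\left(h,S \right)} = 258$ ($b{\left(h,S \right)} = \left(-12\right) \left(-13\right) + \left(2 + 4 \left(-5\right)^{2}\right) = 156 + \left(2 + 4 \cdot 25\right) = 156 + \left(2 + 100\right) = 156 + 102 = 258$)
$O = - \frac{4480}{33}$ ($O = \frac{2}{33} \cdot 80 \left(-28\right) = \frac{160}{33} \left(-28\right) = - \frac{4480}{33} \approx -135.76$)
$\frac{1}{O + b{\left(-274,14 \right)}} = \frac{1}{- \frac{4480}{33} + 258} = \frac{1}{\frac{4034}{33}} = \frac{33}{4034}$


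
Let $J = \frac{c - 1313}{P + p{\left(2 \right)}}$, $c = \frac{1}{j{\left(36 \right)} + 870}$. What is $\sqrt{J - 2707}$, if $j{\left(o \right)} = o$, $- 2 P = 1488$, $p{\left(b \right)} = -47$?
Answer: $\frac{i \sqrt{1389412585979670}}{716646} \approx 52.013 i$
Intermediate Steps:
$P = -744$ ($P = \left(- \frac{1}{2}\right) 1488 = -744$)
$c = \frac{1}{906}$ ($c = \frac{1}{36 + 870} = \frac{1}{906} \approx 0.0011038$)
$J = \frac{1189577}{716646}$ ($J = \frac{\frac{1}{906} - 1313}{-744 - 47} = - \frac{1189577}{906 \left(-791\right)} = \left(- \frac{1189577}{906}\right) \left(- \frac{1}{791}\right) = \frac{1189577}{716646} \approx 1.6599$)
$\sqrt{J - 2707} = \sqrt{\frac{1189577}{716646} - 2707} = \sqrt{- \frac{1938771145}{716646}} = \frac{i \sqrt{1389412585979670}}{716646}$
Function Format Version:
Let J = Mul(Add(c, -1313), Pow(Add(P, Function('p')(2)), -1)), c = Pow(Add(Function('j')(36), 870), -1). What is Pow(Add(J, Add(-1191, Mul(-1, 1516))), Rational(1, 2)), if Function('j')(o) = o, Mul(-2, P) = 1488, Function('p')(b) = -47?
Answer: Mul(Rational(1, 716646), I, Pow(1389412585979670, Rational(1, 2))) ≈ Mul(52.013, I)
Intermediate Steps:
P = -744 (P = Mul(Rational(-1, 2), 1488) = -744)
c = Rational(1, 906) (c = Pow(Add(36, 870), -1) = Pow(906, -1) = Rational(1, 906) ≈ 0.0011038)
J = Rational(1189577, 716646) (J = Mul(Add(Rational(1, 906), -1313), Pow(Add(-744, -47), -1)) = Mul(Rational(-1189577, 906), Pow(-791, -1)) = Mul(Rational(-1189577, 906), Rational(-1, 791)) = Rational(1189577, 716646) ≈ 1.6599)
Pow(Add(J, Add(-1191, Mul(-1, 1516))), Rational(1, 2)) = Pow(Add(Rational(1189577, 716646), Add(-1191, Mul(-1, 1516))), Rational(1, 2)) = Pow(Add(Rational(1189577, 716646), Add(-1191, -1516)), Rational(1, 2)) = Pow(Add(Rational(1189577, 716646), -2707), Rational(1, 2)) = Pow(Rational(-1938771145, 716646), Rational(1, 2)) = Mul(Rational(1, 716646), I, Pow(1389412585979670, Rational(1, 2)))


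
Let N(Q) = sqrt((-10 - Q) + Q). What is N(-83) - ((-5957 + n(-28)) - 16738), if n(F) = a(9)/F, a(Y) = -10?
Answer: 317725/14 + I*sqrt(10) ≈ 22695.0 + 3.1623*I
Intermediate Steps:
n(F) = -10/F
N(Q) = I*sqrt(10) (N(Q) = sqrt(-10) = I*sqrt(10))
N(-83) - ((-5957 + n(-28)) - 16738) = I*sqrt(10) - ((-5957 - 10/(-28)) - 16738) = I*sqrt(10) - ((-5957 - 10*(-1/28)) - 16738) = I*sqrt(10) - ((-5957 + 5/14) - 16738) = I*sqrt(10) - (-83393/14 - 16738) = I*sqrt(10) - 1*(-317725/14) = I*sqrt(10) + 317725/14 = 317725/14 + I*sqrt(10)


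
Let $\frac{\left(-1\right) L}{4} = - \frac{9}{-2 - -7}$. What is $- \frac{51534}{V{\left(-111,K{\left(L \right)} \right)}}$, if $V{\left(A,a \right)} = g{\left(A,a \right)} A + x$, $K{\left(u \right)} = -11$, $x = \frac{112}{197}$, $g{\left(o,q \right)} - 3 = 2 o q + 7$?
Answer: $\frac{5076099}{26808886} \approx 0.18934$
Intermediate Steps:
$L = \frac{36}{5}$ ($L = - 4 \left(- \frac{9}{-2 - -7}\right) = - 4 \left(- \frac{9}{-2 + 7}\right) = - 4 \left(- \frac{9}{5}\right) = - 4 \left(\left(-9\right) \frac{1}{5}\right) = \left(-4\right) \left(- \frac{9}{5}\right) = \frac{36}{5} \approx 7.2$)
$g{\left(o,q \right)} = 10 + 2 o q$ ($g{\left(o,q \right)} = 3 + \left(2 o q + 7\right) = 3 + \left(7 + 2 o q\right) = 10 + 2 o q$)
$x = \frac{112}{197}$ ($x = 112 \cdot \frac{1}{197} = \frac{112}{197} \approx 0.56853$)
$V{\left(A,a \right)} = \frac{112}{197} + A \left(10 + 2 A a\right)$ ($V{\left(A,a \right)} = \left(10 + 2 A a\right) A + \frac{112}{197} = A \left(10 + 2 A a\right) + \frac{112}{197} = \frac{112}{197} + A \left(10 + 2 A a\right)$)
$- \frac{51534}{V{\left(-111,K{\left(L \right)} \right)}} = - \frac{51534}{\frac{112}{197} + 2 \left(-111\right) \left(5 - -1221\right)} = - \frac{51534}{\frac{112}{197} + 2 \left(-111\right) \left(5 + 1221\right)} = - \frac{51534}{\frac{112}{197} + 2 \left(-111\right) 1226} = - \frac{51534}{\frac{112}{197} - 272172} = - \frac{51534}{- \frac{53617772}{197}} = \left(-51534\right) \left(- \frac{197}{53617772}\right) = \frac{5076099}{26808886}$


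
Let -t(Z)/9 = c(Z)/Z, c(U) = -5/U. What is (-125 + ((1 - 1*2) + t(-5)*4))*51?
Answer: -30294/5 ≈ -6058.8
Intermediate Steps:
t(Z) = 45/Z² (t(Z) = -9*(-5/Z)/Z = -(-45)/Z² = 45/Z²)
(-125 + ((1 - 1*2) + t(-5)*4))*51 = (-125 + ((1 - 1*2) + (45/(-5)²)*4))*51 = (-125 + ((1 - 2) + (45*(1/25))*4))*51 = (-125 + (-1 + (9/5)*4))*51 = (-125 + (-1 + 36/5))*51 = (-125 + 31/5)*51 = -594/5*51 = -30294/5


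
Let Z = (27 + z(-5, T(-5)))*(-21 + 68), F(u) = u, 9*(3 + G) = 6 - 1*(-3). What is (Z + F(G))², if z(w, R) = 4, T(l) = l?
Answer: 2117025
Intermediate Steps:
G = -2 (G = -3 + (6 - 1*(-3))/9 = -3 + (6 + 3)/9 = -3 + (⅑)*9 = -3 + 1 = -2)
Z = 1457 (Z = (27 + 4)*(-21 + 68) = 31*47 = 1457)
(Z + F(G))² = (1457 - 2)² = 1455² = 2117025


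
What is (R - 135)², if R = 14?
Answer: 14641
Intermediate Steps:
(R - 135)² = (14 - 135)² = (-121)² = 14641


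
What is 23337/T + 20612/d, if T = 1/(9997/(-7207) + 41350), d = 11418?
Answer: 39702745230954991/41144763 ≈ 9.6495e+8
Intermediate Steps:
T = 7207/297999453 (T = 1/(9997*(-1/7207) + 41350) = 1/(-9997/7207 + 41350) = 1/(297999453/7207) = 7207/297999453 ≈ 2.4185e-5)
23337/T + 20612/d = 23337/(7207/297999453) + 20612/11418 = 23337*(297999453/7207) + 20612*(1/11418) = 6954413234661/7207 + 10306/5709 = 39702745230954991/41144763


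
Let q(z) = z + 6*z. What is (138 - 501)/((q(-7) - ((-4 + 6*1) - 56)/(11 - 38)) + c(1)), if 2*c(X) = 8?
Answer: 363/47 ≈ 7.7234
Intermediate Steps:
c(X) = 4 (c(X) = (½)*8 = 4)
q(z) = 7*z
(138 - 501)/((q(-7) - ((-4 + 6*1) - 56)/(11 - 38)) + c(1)) = (138 - 501)/((7*(-7) - ((-4 + 6*1) - 56)/(11 - 38)) + 4) = -363/((-49 - ((-4 + 6) - 56)/(-27)) + 4) = -363/((-49 - (2 - 56)*(-1)/27) + 4) = -363/((-49 - (-54)*(-1)/27) + 4) = -363/((-49 - 1*2) + 4) = -363/((-49 - 2) + 4) = -363/(-51 + 4) = -363/(-47) = -363*(-1/47) = 363/47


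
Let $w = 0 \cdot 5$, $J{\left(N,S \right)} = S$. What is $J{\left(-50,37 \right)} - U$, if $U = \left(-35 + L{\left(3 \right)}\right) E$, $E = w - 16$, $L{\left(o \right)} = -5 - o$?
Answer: $-651$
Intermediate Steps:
$w = 0$
$E = -16$ ($E = 0 - 16 = -16$)
$U = 688$ ($U = \left(-35 - 8\right) \left(-16\right) = \left(-43\right) \left(-16\right) = 688$)
$J{\left(-50,37 \right)} - U = 37 - 688 = -651$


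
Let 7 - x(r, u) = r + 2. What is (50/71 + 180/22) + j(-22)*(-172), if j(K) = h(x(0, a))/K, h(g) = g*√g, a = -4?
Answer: 6940/781 + 430*√5/11 ≈ 96.296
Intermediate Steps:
x(r, u) = 5 - r (x(r, u) = 7 - (r + 2) = 7 - (2 + r) = 7 + (-2 - r) = 5 - r)
h(g) = g^(3/2)
j(K) = 5*√5/K (j(K) = (5 - 1*0)^(3/2)/K = (5 + 0)^(3/2)/K = 5^(3/2)/K = (5*√5)/K = 5*√5/K)
(50/71 + 180/22) + j(-22)*(-172) = (50/71 + 180/22) + (5*√5/(-22))*(-172) = (50*(1/71) + 180*(1/22)) + (5*√5*(-1/22))*(-172) = (50/71 + 90/11) - 5*√5/22*(-172) = 6940/781 + 430*√5/11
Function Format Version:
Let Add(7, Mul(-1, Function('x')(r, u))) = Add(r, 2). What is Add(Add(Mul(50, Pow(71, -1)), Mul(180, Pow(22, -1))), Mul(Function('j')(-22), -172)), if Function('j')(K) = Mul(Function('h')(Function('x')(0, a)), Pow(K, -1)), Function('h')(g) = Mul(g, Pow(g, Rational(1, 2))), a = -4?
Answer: Add(Rational(6940, 781), Mul(Rational(430, 11), Pow(5, Rational(1, 2)))) ≈ 96.296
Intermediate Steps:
Function('x')(r, u) = Add(5, Mul(-1, r)) (Function('x')(r, u) = Add(7, Mul(-1, Add(r, 2))) = Add(7, Mul(-1, Add(2, r))) = Add(7, Add(-2, Mul(-1, r))) = Add(5, Mul(-1, r)))
Function('h')(g) = Pow(g, Rational(3, 2))
Function('j')(K) = Mul(5, Pow(5, Rational(1, 2)), Pow(K, -1)) (Function('j')(K) = Mul(Pow(Add(5, Mul(-1, 0)), Rational(3, 2)), Pow(K, -1)) = Mul(Pow(Add(5, 0), Rational(3, 2)), Pow(K, -1)) = Mul(Pow(5, Rational(3, 2)), Pow(K, -1)) = Mul(Mul(5, Pow(5, Rational(1, 2))), Pow(K, -1)) = Mul(5, Pow(5, Rational(1, 2)), Pow(K, -1)))
Add(Add(Mul(50, Pow(71, -1)), Mul(180, Pow(22, -1))), Mul(Function('j')(-22), -172)) = Add(Add(Mul(50, Pow(71, -1)), Mul(180, Pow(22, -1))), Mul(Mul(5, Pow(5, Rational(1, 2)), Pow(-22, -1)), -172)) = Add(Add(Mul(50, Rational(1, 71)), Mul(180, Rational(1, 22))), Mul(Mul(5, Pow(5, Rational(1, 2)), Rational(-1, 22)), -172)) = Add(Add(Rational(50, 71), Rational(90, 11)), Mul(Mul(Rational(-5, 22), Pow(5, Rational(1, 2))), -172)) = Add(Rational(6940, 781), Mul(Rational(430, 11), Pow(5, Rational(1, 2))))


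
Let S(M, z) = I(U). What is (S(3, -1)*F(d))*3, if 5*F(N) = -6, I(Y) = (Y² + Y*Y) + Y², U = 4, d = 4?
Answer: -864/5 ≈ -172.80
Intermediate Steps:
I(Y) = 3*Y² (I(Y) = (Y² + Y²) + Y² = 2*Y² + Y² = 3*Y²)
F(N) = -6/5 (F(N) = (⅕)*(-6) = -6/5)
S(M, z) = 48 (S(M, z) = 3*4² = 3*16 = 48)
(S(3, -1)*F(d))*3 = (48*(-6/5))*3 = -288/5*3 = -864/5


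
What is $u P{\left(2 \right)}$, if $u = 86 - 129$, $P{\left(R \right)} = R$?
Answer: $-86$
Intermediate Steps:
$u = -43$ ($u = 86 - 129 = -43$)
$u P{\left(2 \right)} = \left(-43\right) 2 = -86$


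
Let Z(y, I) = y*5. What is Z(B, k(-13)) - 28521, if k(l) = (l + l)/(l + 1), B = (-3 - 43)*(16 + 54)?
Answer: -44621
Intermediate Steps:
B = -3220 (B = -46*70 = -3220)
k(l) = 2*l/(1 + l) (k(l) = (2*l)/(1 + l) = 2*l/(1 + l))
Z(y, I) = 5*y
Z(B, k(-13)) - 28521 = 5*(-3220) - 28521 = -16100 - 28521 = -44621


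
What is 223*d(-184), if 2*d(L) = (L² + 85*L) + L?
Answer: 2010568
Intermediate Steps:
d(L) = L²/2 + 43*L (d(L) = ((L² + 85*L) + L)/2 = (L² + 86*L)/2 = L²/2 + 43*L)
223*d(-184) = 223*((½)*(-184)*(86 - 184)) = 223*((½)*(-184)*(-98)) = 223*9016 = 2010568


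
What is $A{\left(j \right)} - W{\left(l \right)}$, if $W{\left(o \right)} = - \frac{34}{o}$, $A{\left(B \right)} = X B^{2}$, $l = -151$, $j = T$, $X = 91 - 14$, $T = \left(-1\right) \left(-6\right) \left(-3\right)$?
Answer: $\frac{3767114}{151} \approx 24948.0$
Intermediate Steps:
$T = -18$ ($T = 6 \left(-3\right) = -18$)
$X = 77$ ($X = 91 - 14 = 77$)
$j = -18$
$A{\left(B \right)} = 77 B^{2}$
$A{\left(j \right)} - W{\left(l \right)} = 77 \left(-18\right)^{2} - - \frac{34}{-151} = 77 \cdot 324 - \left(-34\right) \left(- \frac{1}{151}\right) = 24948 - \frac{34}{151} = \frac{3767114}{151}$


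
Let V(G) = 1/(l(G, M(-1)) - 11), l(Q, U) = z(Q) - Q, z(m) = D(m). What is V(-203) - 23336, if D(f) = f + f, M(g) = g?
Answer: -4993905/214 ≈ -23336.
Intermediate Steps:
D(f) = 2*f
z(m) = 2*m
l(Q, U) = Q (l(Q, U) = 2*Q - Q = Q)
V(G) = 1/(-11 + G) (V(G) = 1/(G - 11) = 1/(-11 + G))
V(-203) - 23336 = 1/(-11 - 203) - 23336 = 1/(-214) - 23336 = -1/214 - 23336 = -4993905/214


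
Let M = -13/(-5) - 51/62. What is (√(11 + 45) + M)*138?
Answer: 38019/155 + 276*√14 ≈ 1278.0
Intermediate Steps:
M = 551/310 (M = -13*(-⅕) - 51*1/62 = 13/5 - 51/62 = 551/310 ≈ 1.7774)
(√(11 + 45) + M)*138 = (√(11 + 45) + 551/310)*138 = (√56 + 551/310)*138 = (2*√14 + 551/310)*138 = (551/310 + 2*√14)*138 = 38019/155 + 276*√14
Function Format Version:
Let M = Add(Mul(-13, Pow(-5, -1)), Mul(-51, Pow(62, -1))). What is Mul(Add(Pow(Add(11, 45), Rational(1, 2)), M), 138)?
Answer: Add(Rational(38019, 155), Mul(276, Pow(14, Rational(1, 2)))) ≈ 1278.0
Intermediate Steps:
M = Rational(551, 310) (M = Add(Mul(-13, Rational(-1, 5)), Mul(-51, Rational(1, 62))) = Add(Rational(13, 5), Rational(-51, 62)) = Rational(551, 310) ≈ 1.7774)
Mul(Add(Pow(Add(11, 45), Rational(1, 2)), M), 138) = Mul(Add(Pow(Add(11, 45), Rational(1, 2)), Rational(551, 310)), 138) = Mul(Add(Pow(56, Rational(1, 2)), Rational(551, 310)), 138) = Mul(Add(Mul(2, Pow(14, Rational(1, 2))), Rational(551, 310)), 138) = Mul(Add(Rational(551, 310), Mul(2, Pow(14, Rational(1, 2)))), 138) = Add(Rational(38019, 155), Mul(276, Pow(14, Rational(1, 2))))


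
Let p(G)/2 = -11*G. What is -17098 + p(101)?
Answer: -19320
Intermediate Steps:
p(G) = -22*G (p(G) = 2*(-11*G) = -22*G)
-17098 + p(101) = -17098 - 22*101 = -17098 - 2222 = -19320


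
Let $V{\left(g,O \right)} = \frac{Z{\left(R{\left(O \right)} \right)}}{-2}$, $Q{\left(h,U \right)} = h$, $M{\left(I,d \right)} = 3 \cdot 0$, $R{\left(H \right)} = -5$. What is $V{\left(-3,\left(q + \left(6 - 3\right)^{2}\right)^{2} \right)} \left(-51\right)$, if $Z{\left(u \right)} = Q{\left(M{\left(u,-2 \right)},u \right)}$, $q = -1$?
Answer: $0$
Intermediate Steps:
$M{\left(I,d \right)} = 0$
$Z{\left(u \right)} = 0$
$V{\left(g,O \right)} = 0$ ($V{\left(g,O \right)} = \frac{0}{-2} = 0 \left(- \frac{1}{2}\right) = 0$)
$V{\left(-3,\left(q + \left(6 - 3\right)^{2}\right)^{2} \right)} \left(-51\right) = 0 \left(-51\right) = 0$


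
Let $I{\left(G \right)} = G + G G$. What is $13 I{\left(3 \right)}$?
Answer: $156$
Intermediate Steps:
$I{\left(G \right)} = G + G^{2}$
$13 I{\left(3 \right)} = 13 \cdot 3 \left(1 + 3\right) = 13 \cdot 3 \cdot 4 = 13 \cdot 12 = 156$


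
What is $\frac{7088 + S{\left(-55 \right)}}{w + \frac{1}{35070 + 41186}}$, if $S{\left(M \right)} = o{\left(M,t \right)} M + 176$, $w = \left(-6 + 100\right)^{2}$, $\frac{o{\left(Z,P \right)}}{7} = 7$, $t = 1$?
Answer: $\frac{116137888}{224599339} \approx 0.51709$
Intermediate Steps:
$o{\left(Z,P \right)} = 49$ ($o{\left(Z,P \right)} = 7 \cdot 7 = 49$)
$w = 8836$ ($w = 94^{2} = 8836$)
$S{\left(M \right)} = 176 + 49 M$ ($S{\left(M \right)} = 49 M + 176 = 176 + 49 M$)
$\frac{7088 + S{\left(-55 \right)}}{w + \frac{1}{35070 + 41186}} = \frac{7088 + \left(176 + 49 \left(-55\right)\right)}{8836 + \frac{1}{35070 + 41186}} = \frac{7088 + \left(176 - 2695\right)}{8836 + \frac{1}{76256}} = \frac{7088 - 2519}{8836 + \frac{1}{76256}} = \frac{4569}{\frac{673798017}{76256}} = 4569 \cdot \frac{76256}{673798017} = \frac{116137888}{224599339}$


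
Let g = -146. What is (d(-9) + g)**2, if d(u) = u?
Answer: 24025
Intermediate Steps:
(d(-9) + g)**2 = (-9 - 146)**2 = (-155)**2 = 24025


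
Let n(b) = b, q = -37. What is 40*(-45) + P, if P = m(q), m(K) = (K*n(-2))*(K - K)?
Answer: -1800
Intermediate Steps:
m(K) = 0 (m(K) = (K*(-2))*(K - K) = -2*K*0 = 0)
P = 0
40*(-45) + P = 40*(-45) + 0 = -1800 + 0 = -1800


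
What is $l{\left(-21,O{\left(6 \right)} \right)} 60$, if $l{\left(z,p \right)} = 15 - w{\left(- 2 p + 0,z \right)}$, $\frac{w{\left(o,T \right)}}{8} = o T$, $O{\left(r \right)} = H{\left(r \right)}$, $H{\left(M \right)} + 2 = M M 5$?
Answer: $-3587580$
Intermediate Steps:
$H{\left(M \right)} = -2 + 5 M^{2}$ ($H{\left(M \right)} = -2 + M M 5 = -2 + M^{2} \cdot 5 = -2 + 5 M^{2}$)
$O{\left(r \right)} = -2 + 5 r^{2}$
$w{\left(o,T \right)} = 8 T o$ ($w{\left(o,T \right)} = 8 o T = 8 T o$)
$l{\left(z,p \right)} = 15 + 16 p z$ ($l{\left(z,p \right)} = 15 - 8 z \left(- 2 p + 0\right) = 15 - 8 z \left(- 2 p\right) = 15 - - 16 p z = 15 + 16 p z$)
$l{\left(-21,O{\left(6 \right)} \right)} 60 = \left(15 + 16 \left(-2 + 5 \cdot 6^{2}\right) \left(-21\right)\right) 60 = \left(15 + 16 \left(-2 + 5 \cdot 36\right) \left(-21\right)\right) 60 = \left(15 + 16 \left(-2 + 180\right) \left(-21\right)\right) 60 = \left(15 + 16 \cdot 178 \left(-21\right)\right) 60 = \left(15 - 59808\right) 60 = \left(-59793\right) 60 = -3587580$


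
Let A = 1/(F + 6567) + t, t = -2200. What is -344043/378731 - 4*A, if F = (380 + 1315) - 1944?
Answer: 10527331225901/1196411229 ≈ 8799.1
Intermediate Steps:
F = -249 (F = 1695 - 1944 = -249)
A = -13899599/6318 (A = 1/(-249 + 6567) - 2200 = 1/6318 - 2200 = -13899599/6318 ≈ -2200.0)
-344043/378731 - 4*A = -344043/378731 - 4*(-13899599)/6318 = -344043*1/378731 - 1*(-27799198/3159) = -344043/378731 + 27799198/3159 = 10527331225901/1196411229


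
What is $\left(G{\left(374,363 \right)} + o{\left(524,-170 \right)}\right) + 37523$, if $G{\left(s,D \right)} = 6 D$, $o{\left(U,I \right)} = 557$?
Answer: $40258$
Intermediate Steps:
$\left(G{\left(374,363 \right)} + o{\left(524,-170 \right)}\right) + 37523 = \left(6 \cdot 363 + 557\right) + 37523 = \left(2178 + 557\right) + 37523 = 2735 + 37523 = 40258$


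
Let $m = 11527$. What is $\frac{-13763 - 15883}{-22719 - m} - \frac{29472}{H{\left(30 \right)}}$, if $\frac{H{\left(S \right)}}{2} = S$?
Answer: $- \frac{41979973}{85615} \approx -490.33$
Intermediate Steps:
$H{\left(S \right)} = 2 S$
$\frac{-13763 - 15883}{-22719 - m} - \frac{29472}{H{\left(30 \right)}} = \frac{-13763 - 15883}{-22719 - 11527} - \frac{29472}{2 \cdot 30} = - \frac{29646}{-22719 - 11527} - \frac{29472}{60} = - \frac{29646}{-34246} - \frac{2456}{5} = \left(-29646\right) \left(- \frac{1}{34246}\right) - \frac{2456}{5} = \frac{14823}{17123} - \frac{2456}{5} = - \frac{41979973}{85615}$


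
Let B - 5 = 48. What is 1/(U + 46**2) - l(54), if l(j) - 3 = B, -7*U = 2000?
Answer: -717465/12812 ≈ -55.999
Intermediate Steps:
U = -2000/7 (U = -1/7*2000 = -2000/7 ≈ -285.71)
B = 53 (B = 5 + 48 = 53)
l(j) = 56 (l(j) = 3 + 53 = 56)
1/(U + 46**2) - l(54) = 1/(-2000/7 + 46**2) - 1*56 = 1/(-2000/7 + 2116) - 56 = 1/(12812/7) - 56 = 7/12812 - 56 = -717465/12812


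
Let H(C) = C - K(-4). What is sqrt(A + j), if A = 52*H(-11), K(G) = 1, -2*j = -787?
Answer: I*sqrt(922)/2 ≈ 15.182*I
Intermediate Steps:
j = 787/2 (j = -1/2*(-787) = 787/2 ≈ 393.50)
H(C) = -1 + C (H(C) = C - 1*1 = C - 1 = -1 + C)
A = -624 (A = 52*(-1 - 11) = 52*(-12) = -624)
sqrt(A + j) = sqrt(-624 + 787/2) = sqrt(-461/2) = I*sqrt(922)/2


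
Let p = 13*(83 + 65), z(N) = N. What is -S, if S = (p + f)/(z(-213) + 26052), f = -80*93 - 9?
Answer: 5525/25839 ≈ 0.21382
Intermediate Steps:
f = -7449 (f = -7440 - 9 = -7449)
p = 1924 (p = 13*148 = 1924)
S = -5525/25839 (S = (1924 - 7449)/(-213 + 26052) = -5525/25839 ≈ -0.21382)
-S = -1*(-5525/25839) = 5525/25839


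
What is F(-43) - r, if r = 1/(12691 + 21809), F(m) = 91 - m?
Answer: 4622999/34500 ≈ 134.00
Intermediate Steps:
r = 1/34500 ≈ 2.8985e-5
F(-43) - r = (91 - 1*(-43)) - 1*1/34500 = (91 + 43) - 1/34500 = 134 - 1/34500 = 4622999/34500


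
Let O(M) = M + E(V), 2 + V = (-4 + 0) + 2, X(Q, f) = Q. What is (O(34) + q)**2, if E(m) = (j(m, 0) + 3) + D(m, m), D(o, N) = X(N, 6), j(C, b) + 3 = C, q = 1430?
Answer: 2119936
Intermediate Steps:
j(C, b) = -3 + C
D(o, N) = N
V = -4 (V = -2 + ((-4 + 0) + 2) = -2 + (-4 + 2) = -2 - 2 = -4)
E(m) = 2*m (E(m) = ((-3 + m) + 3) + m = m + m = 2*m)
O(M) = -8 + M (O(M) = M + 2*(-4) = M - 8 = -8 + M)
(O(34) + q)**2 = ((-8 + 34) + 1430)**2 = (26 + 1430)**2 = 1456**2 = 2119936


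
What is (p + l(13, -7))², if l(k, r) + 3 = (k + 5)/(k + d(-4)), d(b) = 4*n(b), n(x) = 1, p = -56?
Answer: 970225/289 ≈ 3357.2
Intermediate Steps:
d(b) = 4 (d(b) = 4*1 = 4)
l(k, r) = -3 + (5 + k)/(4 + k) (l(k, r) = -3 + (k + 5)/(k + 4) = -3 + (5 + k)/(4 + k))
(p + l(13, -7))² = (-56 + (-7 - 2*13)/(4 + 13))² = (-56 + (-7 - 26)/17)² = (-56 + (1/17)*(-33))² = (-56 - 33/17)² = (-985/17)² = 970225/289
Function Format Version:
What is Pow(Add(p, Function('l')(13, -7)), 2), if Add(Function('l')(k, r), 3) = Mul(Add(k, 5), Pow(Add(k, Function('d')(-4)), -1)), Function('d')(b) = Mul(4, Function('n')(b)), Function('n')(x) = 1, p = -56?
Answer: Rational(970225, 289) ≈ 3357.2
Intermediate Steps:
Function('d')(b) = 4 (Function('d')(b) = Mul(4, 1) = 4)
Function('l')(k, r) = Add(-3, Mul(Pow(Add(4, k), -1), Add(5, k))) (Function('l')(k, r) = Add(-3, Mul(Add(k, 5), Pow(Add(k, 4), -1))) = Add(-3, Mul(Add(5, k), Pow(Add(4, k), -1))) = Add(-3, Mul(Pow(Add(4, k), -1), Add(5, k))))
Pow(Add(p, Function('l')(13, -7)), 2) = Pow(Add(-56, Mul(Pow(Add(4, 13), -1), Add(-7, Mul(-2, 13)))), 2) = Pow(Add(-56, Mul(Pow(17, -1), Add(-7, -26))), 2) = Pow(Add(-56, Mul(Rational(1, 17), -33)), 2) = Pow(Add(-56, Rational(-33, 17)), 2) = Pow(Rational(-985, 17), 2) = Rational(970225, 289)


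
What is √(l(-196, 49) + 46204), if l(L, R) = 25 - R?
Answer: 2*√11545 ≈ 214.90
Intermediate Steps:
√(l(-196, 49) + 46204) = √((25 - 1*49) + 46204) = √((25 - 49) + 46204) = √(-24 + 46204) = √46180 = 2*√11545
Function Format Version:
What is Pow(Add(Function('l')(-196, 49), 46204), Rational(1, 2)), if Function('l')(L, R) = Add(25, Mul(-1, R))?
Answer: Mul(2, Pow(11545, Rational(1, 2))) ≈ 214.90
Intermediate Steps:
Pow(Add(Function('l')(-196, 49), 46204), Rational(1, 2)) = Pow(Add(Add(25, Mul(-1, 49)), 46204), Rational(1, 2)) = Pow(Add(Add(25, -49), 46204), Rational(1, 2)) = Pow(Add(-24, 46204), Rational(1, 2)) = Pow(46180, Rational(1, 2)) = Mul(2, Pow(11545, Rational(1, 2)))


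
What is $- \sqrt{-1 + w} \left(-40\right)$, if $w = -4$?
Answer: $40 i \sqrt{5} \approx 89.443 i$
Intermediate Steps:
$- \sqrt{-1 + w} \left(-40\right) = - \sqrt{-1 - 4} \left(-40\right) = - \sqrt{-5} \left(-40\right) = - i \sqrt{5} \left(-40\right) = 40 i \sqrt{5}$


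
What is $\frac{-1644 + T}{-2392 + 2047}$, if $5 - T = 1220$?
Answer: $\frac{953}{115} \approx 8.287$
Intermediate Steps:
$T = -1215$ ($T = 5 - 1220 = -1215$)
$\frac{-1644 + T}{-2392 + 2047} = \frac{-1644 - 1215}{-2392 + 2047} = - \frac{2859}{-345} = \left(-2859\right) \left(- \frac{1}{345}\right) = \frac{953}{115}$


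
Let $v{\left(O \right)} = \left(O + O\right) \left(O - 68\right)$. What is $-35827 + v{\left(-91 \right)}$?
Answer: $-6889$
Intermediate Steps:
$v{\left(O \right)} = 2 O \left(-68 + O\right)$
$-35827 + v{\left(-91 \right)} = -35827 + 2 \left(-91\right) \left(-68 - 91\right) = -35827 + 2 \left(-91\right) \left(-159\right) = -35827 + 28938 = -6889$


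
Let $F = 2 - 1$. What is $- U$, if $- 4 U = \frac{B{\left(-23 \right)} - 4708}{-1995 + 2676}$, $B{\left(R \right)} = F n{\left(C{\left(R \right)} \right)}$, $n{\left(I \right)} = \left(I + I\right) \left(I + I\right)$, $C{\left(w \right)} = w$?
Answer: $- \frac{216}{227} \approx -0.95154$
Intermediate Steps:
$F = 1$ ($F = 2 - 1 = 1$)
$n{\left(I \right)} = 4 I^{2}$ ($n{\left(I \right)} = 2 I 2 I = 4 I^{2}$)
$B{\left(R \right)} = 4 R^{2}$ ($B{\left(R \right)} = 1 \cdot 4 R^{2} = 4 R^{2}$)
$U = \frac{216}{227}$ ($U = - \frac{\left(4 \left(-23\right)^{2} - 4708\right) \frac{1}{-1995 + 2676}}{4} = - \frac{\left(4 \cdot 529 - 4708\right) \frac{1}{681}}{4} = - \frac{\left(2116 - 4708\right) \frac{1}{681}}{4} = - \frac{\left(-2592\right) \frac{1}{681}}{4} = \left(- \frac{1}{4}\right) \left(- \frac{864}{227}\right) = \frac{216}{227} \approx 0.95154$)
$- U = \left(-1\right) \frac{216}{227} = - \frac{216}{227}$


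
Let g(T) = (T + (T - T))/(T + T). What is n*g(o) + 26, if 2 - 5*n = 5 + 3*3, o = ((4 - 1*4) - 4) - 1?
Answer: 124/5 ≈ 24.800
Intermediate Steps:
o = -5 (o = ((4 - 4) - 4) - 1 = (0 - 4) - 1 = -4 - 1 = -5)
g(T) = ½ (g(T) = (T + 0)/((2*T)) = T*(1/(2*T)) = ½)
n = -12/5 (n = ⅖ - (5 + 3*3)/5 = ⅖ - (5 + 9)/5 = ⅖ - ⅕*14 = ⅖ - 14/5 = -12/5 ≈ -2.4000)
n*g(o) + 26 = -12/5*½ + 26 = -6/5 + 26 = 124/5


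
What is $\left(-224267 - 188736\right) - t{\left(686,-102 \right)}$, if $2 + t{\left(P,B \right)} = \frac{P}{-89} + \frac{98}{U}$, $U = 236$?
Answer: $- \frac{4337259915}{10502} \approx -4.1299 \cdot 10^{5}$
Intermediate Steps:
$t{\left(P,B \right)} = - \frac{187}{118} - \frac{P}{89}$ ($t{\left(P,B \right)} = -2 + \left(\frac{P}{-89} + \frac{98}{236}\right) = -2 + \left(P \left(- \frac{1}{89}\right) + 98 \cdot \frac{1}{236}\right) = -2 - \left(- \frac{49}{118} + \frac{P}{89}\right) = - \frac{187}{118} - \frac{P}{89}$)
$\left(-224267 - 188736\right) - t{\left(686,-102 \right)} = \left(-224267 - 188736\right) - \left(- \frac{187}{118} - \frac{686}{89}\right) = -413003 - - \frac{97591}{10502} = -413003 + \frac{97591}{10502} = - \frac{4337259915}{10502}$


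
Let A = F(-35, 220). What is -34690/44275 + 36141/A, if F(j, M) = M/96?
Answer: 139641886/8855 ≈ 15770.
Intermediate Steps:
F(j, M) = M/96 (F(j, M) = M*(1/96) = M/96)
A = 55/24 (A = (1/96)*220 = 55/24 ≈ 2.2917)
-34690/44275 + 36141/A = -34690/44275 + 36141/(55/24) = -34690*1/44275 + 36141*(24/55) = -6938/8855 + 867384/55 = 139641886/8855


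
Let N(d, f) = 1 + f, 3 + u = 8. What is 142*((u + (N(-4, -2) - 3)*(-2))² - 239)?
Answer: -9940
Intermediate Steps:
u = 5 (u = -3 + 8 = 5)
142*((u + (N(-4, -2) - 3)*(-2))² - 239) = 142*((5 + ((1 - 2) - 3)*(-2))² - 239) = 142*((5 + (-1 - 3)*(-2))² - 239) = 142*((5 - 4*(-2))² - 239) = 142*((5 + 8)² - 239) = 142*(13² - 239) = 142*(169 - 239) = 142*(-70) = -9940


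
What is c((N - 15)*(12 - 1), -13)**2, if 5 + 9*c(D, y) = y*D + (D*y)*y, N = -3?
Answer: 954377449/81 ≈ 1.1782e+7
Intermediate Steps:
c(D, y) = -5/9 + D*y/9 + D*y**2/9 (c(D, y) = -5/9 + (y*D + (D*y)*y)/9 = -5/9 + (D*y + D*y**2)/9 = -5/9 + (D*y/9 + D*y**2/9) = -5/9 + D*y/9 + D*y**2/9)
c((N - 15)*(12 - 1), -13)**2 = (-5/9 + (1/9)*((-3 - 15)*(12 - 1))*(-13) + (1/9)*((-3 - 15)*(12 - 1))*(-13)**2)**2 = (-5/9 + (1/9)*(-18*11)*(-13) + (1/9)*(-18*11)*169)**2 = (-5/9 + (1/9)*(-198)*(-13) + (1/9)*(-198)*169)**2 = (-5/9 + 286 - 3718)**2 = (-30893/9)**2 = 954377449/81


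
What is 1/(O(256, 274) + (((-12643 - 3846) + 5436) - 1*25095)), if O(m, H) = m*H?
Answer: 1/33996 ≈ 2.9415e-5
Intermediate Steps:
O(m, H) = H*m
1/(O(256, 274) + (((-12643 - 3846) + 5436) - 1*25095)) = 1/(274*256 + (((-12643 - 3846) + 5436) - 1*25095)) = 1/(70144 + ((-16489 + 5436) - 25095)) = 1/(70144 + (-11053 - 25095)) = 1/(70144 - 36148) = 1/33996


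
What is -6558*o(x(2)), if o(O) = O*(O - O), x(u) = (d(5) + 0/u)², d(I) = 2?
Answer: 0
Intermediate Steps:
x(u) = 4 (x(u) = (2 + 0/u)² = (2 + 0)² = 2² = 4)
o(O) = 0 (o(O) = O*0 = 0)
-6558*o(x(2)) = -6558*0 = 0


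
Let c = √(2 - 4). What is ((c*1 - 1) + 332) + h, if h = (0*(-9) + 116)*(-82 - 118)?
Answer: -22869 + I*√2 ≈ -22869.0 + 1.4142*I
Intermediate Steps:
h = -23200 (h = (0 + 116)*(-200) = 116*(-200) = -23200)
c = I*√2 (c = √(-2) = I*√2 ≈ 1.4142*I)
((c*1 - 1) + 332) + h = (((I*√2)*1 - 1) + 332) - 23200 = ((I*√2 - 1) + 332) - 23200 = ((-1 + I*√2) + 332) - 23200 = (331 + I*√2) - 23200 = -22869 + I*√2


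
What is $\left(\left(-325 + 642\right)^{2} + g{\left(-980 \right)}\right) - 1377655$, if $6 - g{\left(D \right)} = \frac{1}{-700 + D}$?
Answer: $- \frac{2145628799}{1680} \approx -1.2772 \cdot 10^{6}$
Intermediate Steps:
$g{\left(D \right)} = 6 - \frac{1}{-700 + D}$
$\left(\left(-325 + 642\right)^{2} + g{\left(-980 \right)}\right) - 1377655 = \left(\left(-325 + 642\right)^{2} + \frac{-4201 + 6 \left(-980\right)}{-700 - 980}\right) - 1377655 = \left(317^{2} + \frac{-4201 - 5880}{-1680}\right) - 1377655 = \left(100489 - - \frac{10081}{1680}\right) - 1377655 = \left(100489 + \frac{10081}{1680}\right) - 1377655 = \frac{168831601}{1680} - 1377655 = - \frac{2145628799}{1680}$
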